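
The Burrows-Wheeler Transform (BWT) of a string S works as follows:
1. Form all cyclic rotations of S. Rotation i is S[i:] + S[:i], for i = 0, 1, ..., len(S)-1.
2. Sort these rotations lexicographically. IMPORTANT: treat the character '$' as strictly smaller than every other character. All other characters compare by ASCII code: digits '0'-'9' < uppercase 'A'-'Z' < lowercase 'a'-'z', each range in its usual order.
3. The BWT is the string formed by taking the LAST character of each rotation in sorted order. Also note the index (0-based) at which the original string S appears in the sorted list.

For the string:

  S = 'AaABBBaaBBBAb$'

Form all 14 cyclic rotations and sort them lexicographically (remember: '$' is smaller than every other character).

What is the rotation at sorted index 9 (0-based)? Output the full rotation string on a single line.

All 14 rotations (rotation i = S[i:]+S[:i]):
  rot[0] = AaABBBaaBBBAb$
  rot[1] = aABBBaaBBBAb$A
  rot[2] = ABBBaaBBBAb$Aa
  rot[3] = BBBaaBBBAb$AaA
  rot[4] = BBaaBBBAb$AaAB
  rot[5] = BaaBBBAb$AaABB
  rot[6] = aaBBBAb$AaABBB
  rot[7] = aBBBAb$AaABBBa
  rot[8] = BBBAb$AaABBBaa
  rot[9] = BBAb$AaABBBaaB
  rot[10] = BAb$AaABBBaaBB
  rot[11] = Ab$AaABBBaaBBB
  rot[12] = b$AaABBBaaBBBA
  rot[13] = $AaABBBaaBBBAb
Sorted (with $ < everything):
  sorted[0] = $AaABBBaaBBBAb
  sorted[1] = ABBBaaBBBAb$Aa
  sorted[2] = AaABBBaaBBBAb$
  sorted[3] = Ab$AaABBBaaBBB
  sorted[4] = BAb$AaABBBaaBB
  sorted[5] = BBAb$AaABBBaaB
  sorted[6] = BBBAb$AaABBBaa
  sorted[7] = BBBaaBBBAb$AaA
  sorted[8] = BBaaBBBAb$AaAB
  sorted[9] = BaaBBBAb$AaABB
  sorted[10] = aABBBaaBBBAb$A
  sorted[11] = aBBBAb$AaABBBa
  sorted[12] = aaBBBAb$AaABBB
  sorted[13] = b$AaABBBaaBBBA
sorted[9] = BaaBBBAb$AaABB

Answer: BaaBBBAb$AaABB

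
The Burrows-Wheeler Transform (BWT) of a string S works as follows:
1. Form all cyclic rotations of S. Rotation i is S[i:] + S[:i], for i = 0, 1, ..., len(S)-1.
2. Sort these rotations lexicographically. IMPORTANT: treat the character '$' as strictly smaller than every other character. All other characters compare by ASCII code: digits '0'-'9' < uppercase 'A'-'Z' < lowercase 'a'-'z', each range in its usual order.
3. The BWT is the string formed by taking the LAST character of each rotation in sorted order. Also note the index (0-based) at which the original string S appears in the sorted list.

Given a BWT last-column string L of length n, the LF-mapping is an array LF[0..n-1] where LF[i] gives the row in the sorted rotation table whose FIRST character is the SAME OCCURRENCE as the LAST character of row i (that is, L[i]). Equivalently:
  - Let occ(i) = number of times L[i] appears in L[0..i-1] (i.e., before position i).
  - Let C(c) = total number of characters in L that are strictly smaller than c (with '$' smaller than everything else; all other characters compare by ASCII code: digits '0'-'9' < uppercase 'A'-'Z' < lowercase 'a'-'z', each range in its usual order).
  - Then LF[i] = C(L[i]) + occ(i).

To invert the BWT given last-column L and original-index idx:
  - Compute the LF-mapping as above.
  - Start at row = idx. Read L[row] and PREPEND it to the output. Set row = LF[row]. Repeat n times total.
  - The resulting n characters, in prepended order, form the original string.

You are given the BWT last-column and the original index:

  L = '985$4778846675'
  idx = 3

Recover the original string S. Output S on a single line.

LF mapping: 13 10 3 0 1 7 8 11 12 2 5 6 9 4
Walk LF starting at row 3, prepending L[row]:
  step 1: row=3, L[3]='$', prepend. Next row=LF[3]=0
  step 2: row=0, L[0]='9', prepend. Next row=LF[0]=13
  step 3: row=13, L[13]='5', prepend. Next row=LF[13]=4
  step 4: row=4, L[4]='4', prepend. Next row=LF[4]=1
  step 5: row=1, L[1]='8', prepend. Next row=LF[1]=10
  step 6: row=10, L[10]='6', prepend. Next row=LF[10]=5
  step 7: row=5, L[5]='7', prepend. Next row=LF[5]=7
  step 8: row=7, L[7]='8', prepend. Next row=LF[7]=11
  step 9: row=11, L[11]='6', prepend. Next row=LF[11]=6
  step 10: row=6, L[6]='7', prepend. Next row=LF[6]=8
  step 11: row=8, L[8]='8', prepend. Next row=LF[8]=12
  step 12: row=12, L[12]='7', prepend. Next row=LF[12]=9
  step 13: row=9, L[9]='4', prepend. Next row=LF[9]=2
  step 14: row=2, L[2]='5', prepend. Next row=LF[2]=3
Reversed output: 5478768768459$

Answer: 5478768768459$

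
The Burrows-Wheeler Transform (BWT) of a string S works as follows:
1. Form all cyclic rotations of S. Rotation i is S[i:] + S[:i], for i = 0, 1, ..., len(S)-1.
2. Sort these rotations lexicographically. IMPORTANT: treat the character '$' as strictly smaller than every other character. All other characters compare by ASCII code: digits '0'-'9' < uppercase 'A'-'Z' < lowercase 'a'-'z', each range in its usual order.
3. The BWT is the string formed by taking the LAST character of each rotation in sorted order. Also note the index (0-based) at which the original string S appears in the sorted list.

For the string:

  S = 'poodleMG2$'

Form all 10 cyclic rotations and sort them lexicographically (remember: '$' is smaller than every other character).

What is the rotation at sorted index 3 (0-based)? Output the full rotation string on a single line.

Answer: MG2$poodle

Derivation:
All 10 rotations (rotation i = S[i:]+S[:i]):
  rot[0] = poodleMG2$
  rot[1] = oodleMG2$p
  rot[2] = odleMG2$po
  rot[3] = dleMG2$poo
  rot[4] = leMG2$pood
  rot[5] = eMG2$poodl
  rot[6] = MG2$poodle
  rot[7] = G2$poodleM
  rot[8] = 2$poodleMG
  rot[9] = $poodleMG2
Sorted (with $ < everything):
  sorted[0] = $poodleMG2
  sorted[1] = 2$poodleMG
  sorted[2] = G2$poodleM
  sorted[3] = MG2$poodle
  sorted[4] = dleMG2$poo
  sorted[5] = eMG2$poodl
  sorted[6] = leMG2$pood
  sorted[7] = odleMG2$po
  sorted[8] = oodleMG2$p
  sorted[9] = poodleMG2$
sorted[3] = MG2$poodle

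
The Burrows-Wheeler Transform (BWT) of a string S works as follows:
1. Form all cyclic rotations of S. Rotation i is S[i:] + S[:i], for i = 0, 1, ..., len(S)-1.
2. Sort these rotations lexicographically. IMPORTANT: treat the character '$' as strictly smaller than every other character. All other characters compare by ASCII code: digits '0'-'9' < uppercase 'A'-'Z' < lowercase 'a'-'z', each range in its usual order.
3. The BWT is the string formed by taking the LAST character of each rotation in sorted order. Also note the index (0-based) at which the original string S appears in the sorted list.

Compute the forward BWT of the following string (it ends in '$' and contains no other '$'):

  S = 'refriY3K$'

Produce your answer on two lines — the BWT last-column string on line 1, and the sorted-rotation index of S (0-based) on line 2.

Answer: KY3irer$f
7

Derivation:
All 9 rotations (rotation i = S[i:]+S[:i]):
  rot[0] = refriY3K$
  rot[1] = efriY3K$r
  rot[2] = friY3K$re
  rot[3] = riY3K$ref
  rot[4] = iY3K$refr
  rot[5] = Y3K$refri
  rot[6] = 3K$refriY
  rot[7] = K$refriY3
  rot[8] = $refriY3K
Sorted (with $ < everything):
  sorted[0] = $refriY3K  (last char: 'K')
  sorted[1] = 3K$refriY  (last char: 'Y')
  sorted[2] = K$refriY3  (last char: '3')
  sorted[3] = Y3K$refri  (last char: 'i')
  sorted[4] = efriY3K$r  (last char: 'r')
  sorted[5] = friY3K$re  (last char: 'e')
  sorted[6] = iY3K$refr  (last char: 'r')
  sorted[7] = refriY3K$  (last char: '$')
  sorted[8] = riY3K$ref  (last char: 'f')
Last column: KY3irer$f
Original string S is at sorted index 7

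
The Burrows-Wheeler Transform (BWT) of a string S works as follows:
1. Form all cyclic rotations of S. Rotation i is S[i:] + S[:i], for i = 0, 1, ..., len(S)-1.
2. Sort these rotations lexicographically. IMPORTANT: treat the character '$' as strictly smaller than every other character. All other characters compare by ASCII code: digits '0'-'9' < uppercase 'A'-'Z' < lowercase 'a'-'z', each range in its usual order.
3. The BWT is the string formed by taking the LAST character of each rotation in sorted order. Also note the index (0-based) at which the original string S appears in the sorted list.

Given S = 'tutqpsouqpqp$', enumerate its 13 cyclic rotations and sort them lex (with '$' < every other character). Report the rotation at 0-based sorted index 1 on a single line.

All 13 rotations (rotation i = S[i:]+S[:i]):
  rot[0] = tutqpsouqpqp$
  rot[1] = utqpsouqpqp$t
  rot[2] = tqpsouqpqp$tu
  rot[3] = qpsouqpqp$tut
  rot[4] = psouqpqp$tutq
  rot[5] = souqpqp$tutqp
  rot[6] = ouqpqp$tutqps
  rot[7] = uqpqp$tutqpso
  rot[8] = qpqp$tutqpsou
  rot[9] = pqp$tutqpsouq
  rot[10] = qp$tutqpsouqp
  rot[11] = p$tutqpsouqpq
  rot[12] = $tutqpsouqpqp
Sorted (with $ < everything):
  sorted[0] = $tutqpsouqpqp
  sorted[1] = ouqpqp$tutqps
  sorted[2] = p$tutqpsouqpq
  sorted[3] = pqp$tutqpsouq
  sorted[4] = psouqpqp$tutq
  sorted[5] = qp$tutqpsouqp
  sorted[6] = qpqp$tutqpsou
  sorted[7] = qpsouqpqp$tut
  sorted[8] = souqpqp$tutqp
  sorted[9] = tqpsouqpqp$tu
  sorted[10] = tutqpsouqpqp$
  sorted[11] = uqpqp$tutqpso
  sorted[12] = utqpsouqpqp$t
sorted[1] = ouqpqp$tutqps

Answer: ouqpqp$tutqps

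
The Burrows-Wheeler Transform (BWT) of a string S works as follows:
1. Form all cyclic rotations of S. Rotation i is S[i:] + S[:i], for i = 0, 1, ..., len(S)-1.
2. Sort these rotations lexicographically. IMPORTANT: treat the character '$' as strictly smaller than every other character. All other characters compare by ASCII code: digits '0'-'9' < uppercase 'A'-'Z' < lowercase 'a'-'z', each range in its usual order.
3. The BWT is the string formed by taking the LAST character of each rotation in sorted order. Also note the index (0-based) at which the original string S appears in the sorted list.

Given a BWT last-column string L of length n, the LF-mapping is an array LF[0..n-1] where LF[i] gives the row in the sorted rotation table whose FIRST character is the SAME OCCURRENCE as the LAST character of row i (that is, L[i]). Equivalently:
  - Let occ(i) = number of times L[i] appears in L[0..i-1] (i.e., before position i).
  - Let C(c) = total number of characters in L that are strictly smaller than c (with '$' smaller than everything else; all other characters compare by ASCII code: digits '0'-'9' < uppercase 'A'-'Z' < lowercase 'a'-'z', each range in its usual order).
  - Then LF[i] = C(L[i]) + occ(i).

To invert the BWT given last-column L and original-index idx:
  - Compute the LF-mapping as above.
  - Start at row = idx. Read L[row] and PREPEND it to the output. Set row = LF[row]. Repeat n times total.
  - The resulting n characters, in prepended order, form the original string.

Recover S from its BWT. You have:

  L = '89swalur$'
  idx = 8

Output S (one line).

Answer: walrus98$

Derivation:
LF mapping: 1 2 6 8 3 4 7 5 0
Walk LF starting at row 8, prepending L[row]:
  step 1: row=8, L[8]='$', prepend. Next row=LF[8]=0
  step 2: row=0, L[0]='8', prepend. Next row=LF[0]=1
  step 3: row=1, L[1]='9', prepend. Next row=LF[1]=2
  step 4: row=2, L[2]='s', prepend. Next row=LF[2]=6
  step 5: row=6, L[6]='u', prepend. Next row=LF[6]=7
  step 6: row=7, L[7]='r', prepend. Next row=LF[7]=5
  step 7: row=5, L[5]='l', prepend. Next row=LF[5]=4
  step 8: row=4, L[4]='a', prepend. Next row=LF[4]=3
  step 9: row=3, L[3]='w', prepend. Next row=LF[3]=8
Reversed output: walrus98$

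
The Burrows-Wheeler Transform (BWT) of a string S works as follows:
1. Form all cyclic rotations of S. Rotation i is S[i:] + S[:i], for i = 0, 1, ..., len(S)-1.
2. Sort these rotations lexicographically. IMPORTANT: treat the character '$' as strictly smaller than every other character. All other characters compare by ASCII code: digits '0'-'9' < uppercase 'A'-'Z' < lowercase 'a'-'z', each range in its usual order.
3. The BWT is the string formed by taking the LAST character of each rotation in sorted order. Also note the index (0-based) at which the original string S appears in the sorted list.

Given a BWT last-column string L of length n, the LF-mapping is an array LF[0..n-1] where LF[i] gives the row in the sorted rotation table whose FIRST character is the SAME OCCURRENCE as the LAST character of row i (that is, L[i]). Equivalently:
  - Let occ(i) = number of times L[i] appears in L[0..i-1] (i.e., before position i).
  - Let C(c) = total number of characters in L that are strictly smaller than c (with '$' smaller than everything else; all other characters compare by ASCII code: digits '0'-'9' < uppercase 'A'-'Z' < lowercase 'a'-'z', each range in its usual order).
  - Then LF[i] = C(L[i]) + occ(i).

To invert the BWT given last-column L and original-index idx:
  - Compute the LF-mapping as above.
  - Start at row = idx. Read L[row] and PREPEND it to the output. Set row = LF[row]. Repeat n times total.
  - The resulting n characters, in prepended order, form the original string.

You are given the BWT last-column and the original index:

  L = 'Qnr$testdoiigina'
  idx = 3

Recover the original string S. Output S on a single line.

Answer: disintegrationQ$

Derivation:
LF mapping: 1 9 12 0 14 4 13 15 3 11 6 7 5 8 10 2
Walk LF starting at row 3, prepending L[row]:
  step 1: row=3, L[3]='$', prepend. Next row=LF[3]=0
  step 2: row=0, L[0]='Q', prepend. Next row=LF[0]=1
  step 3: row=1, L[1]='n', prepend. Next row=LF[1]=9
  step 4: row=9, L[9]='o', prepend. Next row=LF[9]=11
  step 5: row=11, L[11]='i', prepend. Next row=LF[11]=7
  step 6: row=7, L[7]='t', prepend. Next row=LF[7]=15
  step 7: row=15, L[15]='a', prepend. Next row=LF[15]=2
  step 8: row=2, L[2]='r', prepend. Next row=LF[2]=12
  step 9: row=12, L[12]='g', prepend. Next row=LF[12]=5
  step 10: row=5, L[5]='e', prepend. Next row=LF[5]=4
  step 11: row=4, L[4]='t', prepend. Next row=LF[4]=14
  step 12: row=14, L[14]='n', prepend. Next row=LF[14]=10
  step 13: row=10, L[10]='i', prepend. Next row=LF[10]=6
  step 14: row=6, L[6]='s', prepend. Next row=LF[6]=13
  step 15: row=13, L[13]='i', prepend. Next row=LF[13]=8
  step 16: row=8, L[8]='d', prepend. Next row=LF[8]=3
Reversed output: disintegrationQ$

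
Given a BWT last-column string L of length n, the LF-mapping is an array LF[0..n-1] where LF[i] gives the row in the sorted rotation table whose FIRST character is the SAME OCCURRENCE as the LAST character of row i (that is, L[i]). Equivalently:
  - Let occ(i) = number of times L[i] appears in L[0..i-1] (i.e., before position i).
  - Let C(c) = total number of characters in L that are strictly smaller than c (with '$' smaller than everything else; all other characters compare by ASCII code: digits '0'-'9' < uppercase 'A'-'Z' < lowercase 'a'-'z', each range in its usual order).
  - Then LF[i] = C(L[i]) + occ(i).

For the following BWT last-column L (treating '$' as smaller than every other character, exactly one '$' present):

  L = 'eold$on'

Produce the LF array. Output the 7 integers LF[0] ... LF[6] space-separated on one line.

Char counts: '$':1, 'd':1, 'e':1, 'l':1, 'n':1, 'o':2
C (first-col start): C('$')=0, C('d')=1, C('e')=2, C('l')=3, C('n')=4, C('o')=5
L[0]='e': occ=0, LF[0]=C('e')+0=2+0=2
L[1]='o': occ=0, LF[1]=C('o')+0=5+0=5
L[2]='l': occ=0, LF[2]=C('l')+0=3+0=3
L[3]='d': occ=0, LF[3]=C('d')+0=1+0=1
L[4]='$': occ=0, LF[4]=C('$')+0=0+0=0
L[5]='o': occ=1, LF[5]=C('o')+1=5+1=6
L[6]='n': occ=0, LF[6]=C('n')+0=4+0=4

Answer: 2 5 3 1 0 6 4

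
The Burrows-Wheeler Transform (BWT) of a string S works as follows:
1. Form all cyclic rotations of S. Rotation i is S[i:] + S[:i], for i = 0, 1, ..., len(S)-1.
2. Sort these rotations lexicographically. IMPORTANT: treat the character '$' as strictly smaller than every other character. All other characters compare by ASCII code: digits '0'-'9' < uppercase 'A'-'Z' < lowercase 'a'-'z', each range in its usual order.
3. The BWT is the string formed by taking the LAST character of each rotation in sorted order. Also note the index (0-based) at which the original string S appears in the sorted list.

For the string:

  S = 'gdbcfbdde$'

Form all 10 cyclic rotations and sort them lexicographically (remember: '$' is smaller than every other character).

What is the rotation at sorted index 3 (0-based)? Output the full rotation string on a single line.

Answer: cfbdde$gdb

Derivation:
All 10 rotations (rotation i = S[i:]+S[:i]):
  rot[0] = gdbcfbdde$
  rot[1] = dbcfbdde$g
  rot[2] = bcfbdde$gd
  rot[3] = cfbdde$gdb
  rot[4] = fbdde$gdbc
  rot[5] = bdde$gdbcf
  rot[6] = dde$gdbcfb
  rot[7] = de$gdbcfbd
  rot[8] = e$gdbcfbdd
  rot[9] = $gdbcfbdde
Sorted (with $ < everything):
  sorted[0] = $gdbcfbdde
  sorted[1] = bcfbdde$gd
  sorted[2] = bdde$gdbcf
  sorted[3] = cfbdde$gdb
  sorted[4] = dbcfbdde$g
  sorted[5] = dde$gdbcfb
  sorted[6] = de$gdbcfbd
  sorted[7] = e$gdbcfbdd
  sorted[8] = fbdde$gdbc
  sorted[9] = gdbcfbdde$
sorted[3] = cfbdde$gdb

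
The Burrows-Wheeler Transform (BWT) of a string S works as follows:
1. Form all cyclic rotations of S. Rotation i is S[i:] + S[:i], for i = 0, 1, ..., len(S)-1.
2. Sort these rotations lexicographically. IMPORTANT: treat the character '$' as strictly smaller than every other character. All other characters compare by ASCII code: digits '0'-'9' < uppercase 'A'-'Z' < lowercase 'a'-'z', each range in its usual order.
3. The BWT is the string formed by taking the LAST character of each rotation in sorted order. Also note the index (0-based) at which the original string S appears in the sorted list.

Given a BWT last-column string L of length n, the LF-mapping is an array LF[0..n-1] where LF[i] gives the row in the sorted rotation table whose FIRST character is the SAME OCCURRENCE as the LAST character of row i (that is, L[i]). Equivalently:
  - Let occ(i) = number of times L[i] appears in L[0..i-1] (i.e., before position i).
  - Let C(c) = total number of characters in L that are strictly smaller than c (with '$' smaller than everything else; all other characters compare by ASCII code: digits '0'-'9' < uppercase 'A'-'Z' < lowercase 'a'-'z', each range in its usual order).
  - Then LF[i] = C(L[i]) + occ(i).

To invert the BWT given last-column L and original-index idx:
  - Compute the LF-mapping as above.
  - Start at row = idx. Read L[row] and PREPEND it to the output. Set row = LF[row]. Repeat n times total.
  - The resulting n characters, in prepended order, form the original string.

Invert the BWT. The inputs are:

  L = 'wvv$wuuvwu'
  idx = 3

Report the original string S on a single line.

Answer: uwwvuvuvw$

Derivation:
LF mapping: 7 4 5 0 8 1 2 6 9 3
Walk LF starting at row 3, prepending L[row]:
  step 1: row=3, L[3]='$', prepend. Next row=LF[3]=0
  step 2: row=0, L[0]='w', prepend. Next row=LF[0]=7
  step 3: row=7, L[7]='v', prepend. Next row=LF[7]=6
  step 4: row=6, L[6]='u', prepend. Next row=LF[6]=2
  step 5: row=2, L[2]='v', prepend. Next row=LF[2]=5
  step 6: row=5, L[5]='u', prepend. Next row=LF[5]=1
  step 7: row=1, L[1]='v', prepend. Next row=LF[1]=4
  step 8: row=4, L[4]='w', prepend. Next row=LF[4]=8
  step 9: row=8, L[8]='w', prepend. Next row=LF[8]=9
  step 10: row=9, L[9]='u', prepend. Next row=LF[9]=3
Reversed output: uwwvuvuvw$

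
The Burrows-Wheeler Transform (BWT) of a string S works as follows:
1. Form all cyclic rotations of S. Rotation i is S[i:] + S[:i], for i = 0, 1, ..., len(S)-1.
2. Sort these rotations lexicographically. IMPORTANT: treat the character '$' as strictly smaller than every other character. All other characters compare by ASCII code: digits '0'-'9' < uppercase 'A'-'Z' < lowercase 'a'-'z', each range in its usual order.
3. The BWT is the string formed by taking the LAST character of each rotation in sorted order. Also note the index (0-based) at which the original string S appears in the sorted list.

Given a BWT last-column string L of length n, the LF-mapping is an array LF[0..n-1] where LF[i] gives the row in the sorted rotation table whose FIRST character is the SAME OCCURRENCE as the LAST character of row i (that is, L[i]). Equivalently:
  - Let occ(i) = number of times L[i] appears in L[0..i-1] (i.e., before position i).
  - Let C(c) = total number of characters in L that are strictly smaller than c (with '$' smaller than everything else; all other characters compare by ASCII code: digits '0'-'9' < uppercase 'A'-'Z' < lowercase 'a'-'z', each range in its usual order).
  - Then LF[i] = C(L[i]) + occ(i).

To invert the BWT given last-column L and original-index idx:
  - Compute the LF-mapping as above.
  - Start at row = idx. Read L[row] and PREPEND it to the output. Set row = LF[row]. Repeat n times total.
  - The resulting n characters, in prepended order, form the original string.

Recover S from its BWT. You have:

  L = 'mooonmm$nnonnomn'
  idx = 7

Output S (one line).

LF mapping: 1 11 12 13 5 2 3 0 6 7 14 8 9 15 4 10
Walk LF starting at row 7, prepending L[row]:
  step 1: row=7, L[7]='$', prepend. Next row=LF[7]=0
  step 2: row=0, L[0]='m', prepend. Next row=LF[0]=1
  step 3: row=1, L[1]='o', prepend. Next row=LF[1]=11
  step 4: row=11, L[11]='n', prepend. Next row=LF[11]=8
  step 5: row=8, L[8]='n', prepend. Next row=LF[8]=6
  step 6: row=6, L[6]='m', prepend. Next row=LF[6]=3
  step 7: row=3, L[3]='o', prepend. Next row=LF[3]=13
  step 8: row=13, L[13]='o', prepend. Next row=LF[13]=15
  step 9: row=15, L[15]='n', prepend. Next row=LF[15]=10
  step 10: row=10, L[10]='o', prepend. Next row=LF[10]=14
  step 11: row=14, L[14]='m', prepend. Next row=LF[14]=4
  step 12: row=4, L[4]='n', prepend. Next row=LF[4]=5
  step 13: row=5, L[5]='m', prepend. Next row=LF[5]=2
  step 14: row=2, L[2]='o', prepend. Next row=LF[2]=12
  step 15: row=12, L[12]='n', prepend. Next row=LF[12]=9
  step 16: row=9, L[9]='n', prepend. Next row=LF[9]=7
Reversed output: nnomnmonoomnnom$

Answer: nnomnmonoomnnom$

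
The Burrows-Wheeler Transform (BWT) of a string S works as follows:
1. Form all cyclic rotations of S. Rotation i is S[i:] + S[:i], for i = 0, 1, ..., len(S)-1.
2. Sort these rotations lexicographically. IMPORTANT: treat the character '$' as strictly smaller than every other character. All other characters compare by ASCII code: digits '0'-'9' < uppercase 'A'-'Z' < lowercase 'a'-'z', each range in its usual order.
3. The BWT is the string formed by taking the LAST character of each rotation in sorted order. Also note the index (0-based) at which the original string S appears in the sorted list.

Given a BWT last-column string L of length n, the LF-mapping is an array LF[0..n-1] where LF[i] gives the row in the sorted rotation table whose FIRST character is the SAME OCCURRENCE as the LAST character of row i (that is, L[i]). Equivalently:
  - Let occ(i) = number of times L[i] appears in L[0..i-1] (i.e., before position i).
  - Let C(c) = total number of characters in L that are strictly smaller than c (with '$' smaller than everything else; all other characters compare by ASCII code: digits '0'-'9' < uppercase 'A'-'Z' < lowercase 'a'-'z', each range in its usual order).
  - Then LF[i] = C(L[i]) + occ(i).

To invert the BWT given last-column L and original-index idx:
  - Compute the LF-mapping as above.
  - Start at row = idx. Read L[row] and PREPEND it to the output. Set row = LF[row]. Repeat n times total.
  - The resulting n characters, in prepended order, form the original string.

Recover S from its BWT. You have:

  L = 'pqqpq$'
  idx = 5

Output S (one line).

Answer: qqpqp$

Derivation:
LF mapping: 1 3 4 2 5 0
Walk LF starting at row 5, prepending L[row]:
  step 1: row=5, L[5]='$', prepend. Next row=LF[5]=0
  step 2: row=0, L[0]='p', prepend. Next row=LF[0]=1
  step 3: row=1, L[1]='q', prepend. Next row=LF[1]=3
  step 4: row=3, L[3]='p', prepend. Next row=LF[3]=2
  step 5: row=2, L[2]='q', prepend. Next row=LF[2]=4
  step 6: row=4, L[4]='q', prepend. Next row=LF[4]=5
Reversed output: qqpqp$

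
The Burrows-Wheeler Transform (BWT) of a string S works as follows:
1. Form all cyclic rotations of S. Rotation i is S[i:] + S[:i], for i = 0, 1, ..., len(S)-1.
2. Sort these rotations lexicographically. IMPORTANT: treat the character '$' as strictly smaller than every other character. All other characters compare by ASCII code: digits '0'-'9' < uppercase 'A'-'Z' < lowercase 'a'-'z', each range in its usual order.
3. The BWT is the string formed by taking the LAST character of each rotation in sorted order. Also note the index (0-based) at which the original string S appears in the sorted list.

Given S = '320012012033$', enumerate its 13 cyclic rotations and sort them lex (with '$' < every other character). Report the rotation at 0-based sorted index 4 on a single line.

All 13 rotations (rotation i = S[i:]+S[:i]):
  rot[0] = 320012012033$
  rot[1] = 20012012033$3
  rot[2] = 0012012033$32
  rot[3] = 012012033$320
  rot[4] = 12012033$3200
  rot[5] = 2012033$32001
  rot[6] = 012033$320012
  rot[7] = 12033$3200120
  rot[8] = 2033$32001201
  rot[9] = 033$320012012
  rot[10] = 33$3200120120
  rot[11] = 3$32001201203
  rot[12] = $320012012033
Sorted (with $ < everything):
  sorted[0] = $320012012033
  sorted[1] = 0012012033$32
  sorted[2] = 012012033$320
  sorted[3] = 012033$320012
  sorted[4] = 033$320012012
  sorted[5] = 12012033$3200
  sorted[6] = 12033$3200120
  sorted[7] = 20012012033$3
  sorted[8] = 2012033$32001
  sorted[9] = 2033$32001201
  sorted[10] = 3$32001201203
  sorted[11] = 320012012033$
  sorted[12] = 33$3200120120
sorted[4] = 033$320012012

Answer: 033$320012012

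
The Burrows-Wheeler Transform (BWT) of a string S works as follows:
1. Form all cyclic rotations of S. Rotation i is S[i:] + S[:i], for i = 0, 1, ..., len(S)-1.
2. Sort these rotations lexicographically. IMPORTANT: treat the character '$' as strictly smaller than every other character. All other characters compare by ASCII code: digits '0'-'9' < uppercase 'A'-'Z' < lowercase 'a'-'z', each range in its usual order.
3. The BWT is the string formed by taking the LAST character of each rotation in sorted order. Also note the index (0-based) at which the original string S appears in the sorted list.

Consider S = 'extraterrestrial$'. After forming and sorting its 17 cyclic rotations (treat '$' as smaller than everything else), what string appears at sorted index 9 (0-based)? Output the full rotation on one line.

All 17 rotations (rotation i = S[i:]+S[:i]):
  rot[0] = extraterrestrial$
  rot[1] = xtraterrestrial$e
  rot[2] = traterrestrial$ex
  rot[3] = raterrestrial$ext
  rot[4] = aterrestrial$extr
  rot[5] = terrestrial$extra
  rot[6] = errestrial$extrat
  rot[7] = rrestrial$extrate
  rot[8] = restrial$extrater
  rot[9] = estrial$extraterr
  rot[10] = strial$extraterre
  rot[11] = trial$extraterres
  rot[12] = rial$extraterrest
  rot[13] = ial$extraterrestr
  rot[14] = al$extraterrestri
  rot[15] = l$extraterrestria
  rot[16] = $extraterrestrial
Sorted (with $ < everything):
  sorted[0] = $extraterrestrial
  sorted[1] = al$extraterrestri
  sorted[2] = aterrestrial$extr
  sorted[3] = errestrial$extrat
  sorted[4] = estrial$extraterr
  sorted[5] = extraterrestrial$
  sorted[6] = ial$extraterrestr
  sorted[7] = l$extraterrestria
  sorted[8] = raterrestrial$ext
  sorted[9] = restrial$extrater
  sorted[10] = rial$extraterrest
  sorted[11] = rrestrial$extrate
  sorted[12] = strial$extraterre
  sorted[13] = terrestrial$extra
  sorted[14] = traterrestrial$ex
  sorted[15] = trial$extraterres
  sorted[16] = xtraterrestrial$e
sorted[9] = restrial$extrater

Answer: restrial$extrater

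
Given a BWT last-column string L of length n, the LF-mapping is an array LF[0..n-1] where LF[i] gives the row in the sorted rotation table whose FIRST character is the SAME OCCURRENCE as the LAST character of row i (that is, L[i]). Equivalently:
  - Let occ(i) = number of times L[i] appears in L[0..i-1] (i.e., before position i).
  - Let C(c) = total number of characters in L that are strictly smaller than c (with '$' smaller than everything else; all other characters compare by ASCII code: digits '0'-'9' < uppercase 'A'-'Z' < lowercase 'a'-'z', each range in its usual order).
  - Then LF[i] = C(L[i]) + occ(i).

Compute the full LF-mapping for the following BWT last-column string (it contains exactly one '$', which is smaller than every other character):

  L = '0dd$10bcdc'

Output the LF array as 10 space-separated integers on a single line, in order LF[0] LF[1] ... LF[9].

Answer: 1 7 8 0 3 2 4 5 9 6

Derivation:
Char counts: '$':1, '0':2, '1':1, 'b':1, 'c':2, 'd':3
C (first-col start): C('$')=0, C('0')=1, C('1')=3, C('b')=4, C('c')=5, C('d')=7
L[0]='0': occ=0, LF[0]=C('0')+0=1+0=1
L[1]='d': occ=0, LF[1]=C('d')+0=7+0=7
L[2]='d': occ=1, LF[2]=C('d')+1=7+1=8
L[3]='$': occ=0, LF[3]=C('$')+0=0+0=0
L[4]='1': occ=0, LF[4]=C('1')+0=3+0=3
L[5]='0': occ=1, LF[5]=C('0')+1=1+1=2
L[6]='b': occ=0, LF[6]=C('b')+0=4+0=4
L[7]='c': occ=0, LF[7]=C('c')+0=5+0=5
L[8]='d': occ=2, LF[8]=C('d')+2=7+2=9
L[9]='c': occ=1, LF[9]=C('c')+1=5+1=6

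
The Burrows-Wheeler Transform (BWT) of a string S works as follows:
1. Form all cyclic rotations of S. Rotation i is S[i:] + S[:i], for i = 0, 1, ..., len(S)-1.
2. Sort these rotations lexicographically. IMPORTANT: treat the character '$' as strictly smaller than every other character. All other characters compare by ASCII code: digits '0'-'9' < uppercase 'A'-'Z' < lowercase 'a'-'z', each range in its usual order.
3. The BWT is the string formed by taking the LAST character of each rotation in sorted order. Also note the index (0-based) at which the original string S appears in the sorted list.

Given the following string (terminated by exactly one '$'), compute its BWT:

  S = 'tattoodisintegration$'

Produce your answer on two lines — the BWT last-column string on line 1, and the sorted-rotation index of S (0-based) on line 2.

Answer: nrtotestdoioitgi$nata
16

Derivation:
All 21 rotations (rotation i = S[i:]+S[:i]):
  rot[0] = tattoodisintegration$
  rot[1] = attoodisintegration$t
  rot[2] = ttoodisintegration$ta
  rot[3] = toodisintegration$tat
  rot[4] = oodisintegration$tatt
  rot[5] = odisintegration$tatto
  rot[6] = disintegration$tattoo
  rot[7] = isintegration$tattood
  rot[8] = sintegration$tattoodi
  rot[9] = integration$tattoodis
  rot[10] = ntegration$tattoodisi
  rot[11] = tegration$tattoodisin
  rot[12] = egration$tattoodisint
  rot[13] = gration$tattoodisinte
  rot[14] = ration$tattoodisinteg
  rot[15] = ation$tattoodisintegr
  rot[16] = tion$tattoodisintegra
  rot[17] = ion$tattoodisintegrat
  rot[18] = on$tattoodisintegrati
  rot[19] = n$tattoodisintegratio
  rot[20] = $tattoodisintegration
Sorted (with $ < everything):
  sorted[0] = $tattoodisintegration  (last char: 'n')
  sorted[1] = ation$tattoodisintegr  (last char: 'r')
  sorted[2] = attoodisintegration$t  (last char: 't')
  sorted[3] = disintegration$tattoo  (last char: 'o')
  sorted[4] = egration$tattoodisint  (last char: 't')
  sorted[5] = gration$tattoodisinte  (last char: 'e')
  sorted[6] = integration$tattoodis  (last char: 's')
  sorted[7] = ion$tattoodisintegrat  (last char: 't')
  sorted[8] = isintegration$tattood  (last char: 'd')
  sorted[9] = n$tattoodisintegratio  (last char: 'o')
  sorted[10] = ntegration$tattoodisi  (last char: 'i')
  sorted[11] = odisintegration$tatto  (last char: 'o')
  sorted[12] = on$tattoodisintegrati  (last char: 'i')
  sorted[13] = oodisintegration$tatt  (last char: 't')
  sorted[14] = ration$tattoodisinteg  (last char: 'g')
  sorted[15] = sintegration$tattoodi  (last char: 'i')
  sorted[16] = tattoodisintegration$  (last char: '$')
  sorted[17] = tegration$tattoodisin  (last char: 'n')
  sorted[18] = tion$tattoodisintegra  (last char: 'a')
  sorted[19] = toodisintegration$tat  (last char: 't')
  sorted[20] = ttoodisintegration$ta  (last char: 'a')
Last column: nrtotestdoioitgi$nata
Original string S is at sorted index 16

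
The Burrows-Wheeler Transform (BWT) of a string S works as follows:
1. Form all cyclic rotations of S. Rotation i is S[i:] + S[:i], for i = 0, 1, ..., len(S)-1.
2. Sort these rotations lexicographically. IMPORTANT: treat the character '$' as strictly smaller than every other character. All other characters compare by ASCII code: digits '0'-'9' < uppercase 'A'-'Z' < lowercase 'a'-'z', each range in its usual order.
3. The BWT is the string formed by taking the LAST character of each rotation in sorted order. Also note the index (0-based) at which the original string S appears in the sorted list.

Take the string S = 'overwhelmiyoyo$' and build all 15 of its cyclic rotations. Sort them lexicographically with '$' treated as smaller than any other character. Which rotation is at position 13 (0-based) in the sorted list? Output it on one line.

All 15 rotations (rotation i = S[i:]+S[:i]):
  rot[0] = overwhelmiyoyo$
  rot[1] = verwhelmiyoyo$o
  rot[2] = erwhelmiyoyo$ov
  rot[3] = rwhelmiyoyo$ove
  rot[4] = whelmiyoyo$over
  rot[5] = helmiyoyo$overw
  rot[6] = elmiyoyo$overwh
  rot[7] = lmiyoyo$overwhe
  rot[8] = miyoyo$overwhel
  rot[9] = iyoyo$overwhelm
  rot[10] = yoyo$overwhelmi
  rot[11] = oyo$overwhelmiy
  rot[12] = yo$overwhelmiyo
  rot[13] = o$overwhelmiyoy
  rot[14] = $overwhelmiyoyo
Sorted (with $ < everything):
  sorted[0] = $overwhelmiyoyo
  sorted[1] = elmiyoyo$overwh
  sorted[2] = erwhelmiyoyo$ov
  sorted[3] = helmiyoyo$overw
  sorted[4] = iyoyo$overwhelm
  sorted[5] = lmiyoyo$overwhe
  sorted[6] = miyoyo$overwhel
  sorted[7] = o$overwhelmiyoy
  sorted[8] = overwhelmiyoyo$
  sorted[9] = oyo$overwhelmiy
  sorted[10] = rwhelmiyoyo$ove
  sorted[11] = verwhelmiyoyo$o
  sorted[12] = whelmiyoyo$over
  sorted[13] = yo$overwhelmiyo
  sorted[14] = yoyo$overwhelmi
sorted[13] = yo$overwhelmiyo

Answer: yo$overwhelmiyo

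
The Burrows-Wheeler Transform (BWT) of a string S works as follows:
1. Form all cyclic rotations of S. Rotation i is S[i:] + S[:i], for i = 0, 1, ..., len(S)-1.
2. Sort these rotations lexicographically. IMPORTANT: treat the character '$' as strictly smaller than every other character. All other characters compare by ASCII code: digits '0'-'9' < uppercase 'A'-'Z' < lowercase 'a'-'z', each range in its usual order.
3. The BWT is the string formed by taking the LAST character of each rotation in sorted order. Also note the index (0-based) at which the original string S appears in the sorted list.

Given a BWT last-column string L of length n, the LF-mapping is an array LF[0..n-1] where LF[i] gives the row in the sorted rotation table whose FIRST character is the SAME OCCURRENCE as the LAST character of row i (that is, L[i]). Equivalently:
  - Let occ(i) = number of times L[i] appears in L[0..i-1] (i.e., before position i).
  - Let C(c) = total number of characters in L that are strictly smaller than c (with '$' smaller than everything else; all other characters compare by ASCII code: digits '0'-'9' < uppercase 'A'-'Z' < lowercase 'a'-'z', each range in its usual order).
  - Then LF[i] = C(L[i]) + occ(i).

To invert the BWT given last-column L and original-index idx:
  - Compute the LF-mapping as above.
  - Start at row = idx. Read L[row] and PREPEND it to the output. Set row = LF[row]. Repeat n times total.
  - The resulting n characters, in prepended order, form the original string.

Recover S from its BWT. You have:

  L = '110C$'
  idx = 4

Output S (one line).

LF mapping: 2 3 1 4 0
Walk LF starting at row 4, prepending L[row]:
  step 1: row=4, L[4]='$', prepend. Next row=LF[4]=0
  step 2: row=0, L[0]='1', prepend. Next row=LF[0]=2
  step 3: row=2, L[2]='0', prepend. Next row=LF[2]=1
  step 4: row=1, L[1]='1', prepend. Next row=LF[1]=3
  step 5: row=3, L[3]='C', prepend. Next row=LF[3]=4
Reversed output: C101$

Answer: C101$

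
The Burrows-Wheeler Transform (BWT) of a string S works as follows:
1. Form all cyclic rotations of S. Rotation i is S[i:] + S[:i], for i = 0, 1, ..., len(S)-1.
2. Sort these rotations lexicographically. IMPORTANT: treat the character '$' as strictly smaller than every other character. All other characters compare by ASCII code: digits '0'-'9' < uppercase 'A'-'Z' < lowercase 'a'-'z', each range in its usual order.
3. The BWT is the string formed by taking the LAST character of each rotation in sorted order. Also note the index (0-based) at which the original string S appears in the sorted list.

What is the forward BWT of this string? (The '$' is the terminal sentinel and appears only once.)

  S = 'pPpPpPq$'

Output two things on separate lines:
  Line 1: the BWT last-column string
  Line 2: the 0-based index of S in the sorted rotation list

All 8 rotations (rotation i = S[i:]+S[:i]):
  rot[0] = pPpPpPq$
  rot[1] = PpPpPq$p
  rot[2] = pPpPq$pP
  rot[3] = PpPq$pPp
  rot[4] = pPq$pPpP
  rot[5] = Pq$pPpPp
  rot[6] = q$pPpPpP
  rot[7] = $pPpPpPq
Sorted (with $ < everything):
  sorted[0] = $pPpPpPq  (last char: 'q')
  sorted[1] = PpPpPq$p  (last char: 'p')
  sorted[2] = PpPq$pPp  (last char: 'p')
  sorted[3] = Pq$pPpPp  (last char: 'p')
  sorted[4] = pPpPpPq$  (last char: '$')
  sorted[5] = pPpPq$pP  (last char: 'P')
  sorted[6] = pPq$pPpP  (last char: 'P')
  sorted[7] = q$pPpPpP  (last char: 'P')
Last column: qppp$PPP
Original string S is at sorted index 4

Answer: qppp$PPP
4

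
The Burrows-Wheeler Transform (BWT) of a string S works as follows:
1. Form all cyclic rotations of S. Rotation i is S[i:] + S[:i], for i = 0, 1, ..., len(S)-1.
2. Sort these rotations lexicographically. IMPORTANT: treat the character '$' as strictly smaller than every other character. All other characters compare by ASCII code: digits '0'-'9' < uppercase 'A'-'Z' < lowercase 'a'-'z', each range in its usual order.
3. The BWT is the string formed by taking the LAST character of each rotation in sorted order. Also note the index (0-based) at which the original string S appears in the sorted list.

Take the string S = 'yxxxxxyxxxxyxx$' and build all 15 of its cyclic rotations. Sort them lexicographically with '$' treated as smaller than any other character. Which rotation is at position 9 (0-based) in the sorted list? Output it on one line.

Answer: xxyxxxxyxx$yxxx

Derivation:
All 15 rotations (rotation i = S[i:]+S[:i]):
  rot[0] = yxxxxxyxxxxyxx$
  rot[1] = xxxxxyxxxxyxx$y
  rot[2] = xxxxyxxxxyxx$yx
  rot[3] = xxxyxxxxyxx$yxx
  rot[4] = xxyxxxxyxx$yxxx
  rot[5] = xyxxxxyxx$yxxxx
  rot[6] = yxxxxyxx$yxxxxx
  rot[7] = xxxxyxx$yxxxxxy
  rot[8] = xxxyxx$yxxxxxyx
  rot[9] = xxyxx$yxxxxxyxx
  rot[10] = xyxx$yxxxxxyxxx
  rot[11] = yxx$yxxxxxyxxxx
  rot[12] = xx$yxxxxxyxxxxy
  rot[13] = x$yxxxxxyxxxxyx
  rot[14] = $yxxxxxyxxxxyxx
Sorted (with $ < everything):
  sorted[0] = $yxxxxxyxxxxyxx
  sorted[1] = x$yxxxxxyxxxxyx
  sorted[2] = xx$yxxxxxyxxxxy
  sorted[3] = xxxxxyxxxxyxx$y
  sorted[4] = xxxxyxx$yxxxxxy
  sorted[5] = xxxxyxxxxyxx$yx
  sorted[6] = xxxyxx$yxxxxxyx
  sorted[7] = xxxyxxxxyxx$yxx
  sorted[8] = xxyxx$yxxxxxyxx
  sorted[9] = xxyxxxxyxx$yxxx
  sorted[10] = xyxx$yxxxxxyxxx
  sorted[11] = xyxxxxyxx$yxxxx
  sorted[12] = yxx$yxxxxxyxxxx
  sorted[13] = yxxxxxyxxxxyxx$
  sorted[14] = yxxxxyxx$yxxxxx
sorted[9] = xxyxxxxyxx$yxxx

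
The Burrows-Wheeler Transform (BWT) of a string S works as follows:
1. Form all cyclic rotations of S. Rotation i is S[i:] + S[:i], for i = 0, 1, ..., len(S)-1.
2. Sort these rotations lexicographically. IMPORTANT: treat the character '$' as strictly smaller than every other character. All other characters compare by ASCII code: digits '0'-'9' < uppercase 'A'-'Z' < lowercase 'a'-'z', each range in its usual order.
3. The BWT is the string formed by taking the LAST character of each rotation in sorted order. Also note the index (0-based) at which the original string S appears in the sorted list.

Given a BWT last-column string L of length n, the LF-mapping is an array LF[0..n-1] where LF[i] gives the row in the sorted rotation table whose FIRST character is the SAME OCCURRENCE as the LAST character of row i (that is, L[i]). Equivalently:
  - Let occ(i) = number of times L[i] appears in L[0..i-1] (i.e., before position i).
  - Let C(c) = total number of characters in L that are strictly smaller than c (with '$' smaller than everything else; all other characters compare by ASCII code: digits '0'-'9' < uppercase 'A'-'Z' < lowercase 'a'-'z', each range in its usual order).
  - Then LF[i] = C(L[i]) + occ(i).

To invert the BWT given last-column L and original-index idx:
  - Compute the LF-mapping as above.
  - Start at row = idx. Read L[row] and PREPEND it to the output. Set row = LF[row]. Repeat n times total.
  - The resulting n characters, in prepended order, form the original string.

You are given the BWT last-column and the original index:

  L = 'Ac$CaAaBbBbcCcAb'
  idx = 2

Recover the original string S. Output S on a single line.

Answer: ABaCAcbbaBCbccA$

Derivation:
LF mapping: 1 13 0 6 8 2 9 4 10 5 11 14 7 15 3 12
Walk LF starting at row 2, prepending L[row]:
  step 1: row=2, L[2]='$', prepend. Next row=LF[2]=0
  step 2: row=0, L[0]='A', prepend. Next row=LF[0]=1
  step 3: row=1, L[1]='c', prepend. Next row=LF[1]=13
  step 4: row=13, L[13]='c', prepend. Next row=LF[13]=15
  step 5: row=15, L[15]='b', prepend. Next row=LF[15]=12
  step 6: row=12, L[12]='C', prepend. Next row=LF[12]=7
  step 7: row=7, L[7]='B', prepend. Next row=LF[7]=4
  step 8: row=4, L[4]='a', prepend. Next row=LF[4]=8
  step 9: row=8, L[8]='b', prepend. Next row=LF[8]=10
  step 10: row=10, L[10]='b', prepend. Next row=LF[10]=11
  step 11: row=11, L[11]='c', prepend. Next row=LF[11]=14
  step 12: row=14, L[14]='A', prepend. Next row=LF[14]=3
  step 13: row=3, L[3]='C', prepend. Next row=LF[3]=6
  step 14: row=6, L[6]='a', prepend. Next row=LF[6]=9
  step 15: row=9, L[9]='B', prepend. Next row=LF[9]=5
  step 16: row=5, L[5]='A', prepend. Next row=LF[5]=2
Reversed output: ABaCAcbbaBCbccA$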